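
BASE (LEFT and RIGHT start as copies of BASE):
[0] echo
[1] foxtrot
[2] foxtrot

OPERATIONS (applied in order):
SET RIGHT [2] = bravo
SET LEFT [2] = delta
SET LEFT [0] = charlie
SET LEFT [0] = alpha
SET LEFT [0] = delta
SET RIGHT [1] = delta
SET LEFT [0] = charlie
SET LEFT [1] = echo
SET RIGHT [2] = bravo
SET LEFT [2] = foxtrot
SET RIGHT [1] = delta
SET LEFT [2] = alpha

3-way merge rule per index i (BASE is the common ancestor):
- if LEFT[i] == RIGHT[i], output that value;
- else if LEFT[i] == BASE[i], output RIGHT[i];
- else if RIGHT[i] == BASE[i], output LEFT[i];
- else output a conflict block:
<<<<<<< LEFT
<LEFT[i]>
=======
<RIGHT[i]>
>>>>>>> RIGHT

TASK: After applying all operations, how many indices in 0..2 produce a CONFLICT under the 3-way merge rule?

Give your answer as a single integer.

Answer: 2

Derivation:
Final LEFT:  [charlie, echo, alpha]
Final RIGHT: [echo, delta, bravo]
i=0: L=charlie, R=echo=BASE -> take LEFT -> charlie
i=1: BASE=foxtrot L=echo R=delta all differ -> CONFLICT
i=2: BASE=foxtrot L=alpha R=bravo all differ -> CONFLICT
Conflict count: 2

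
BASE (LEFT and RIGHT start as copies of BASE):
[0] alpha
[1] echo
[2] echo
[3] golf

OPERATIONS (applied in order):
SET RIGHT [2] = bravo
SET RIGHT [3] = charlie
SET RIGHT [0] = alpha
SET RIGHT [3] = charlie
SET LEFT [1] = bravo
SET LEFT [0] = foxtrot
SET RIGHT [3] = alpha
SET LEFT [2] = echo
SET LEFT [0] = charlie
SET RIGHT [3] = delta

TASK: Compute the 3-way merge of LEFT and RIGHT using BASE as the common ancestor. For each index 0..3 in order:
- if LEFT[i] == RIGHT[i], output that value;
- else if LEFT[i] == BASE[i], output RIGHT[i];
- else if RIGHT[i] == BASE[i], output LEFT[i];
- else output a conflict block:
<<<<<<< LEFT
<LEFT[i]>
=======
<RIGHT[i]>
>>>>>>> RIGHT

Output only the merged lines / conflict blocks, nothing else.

Answer: charlie
bravo
bravo
delta

Derivation:
Final LEFT:  [charlie, bravo, echo, golf]
Final RIGHT: [alpha, echo, bravo, delta]
i=0: L=charlie, R=alpha=BASE -> take LEFT -> charlie
i=1: L=bravo, R=echo=BASE -> take LEFT -> bravo
i=2: L=echo=BASE, R=bravo -> take RIGHT -> bravo
i=3: L=golf=BASE, R=delta -> take RIGHT -> delta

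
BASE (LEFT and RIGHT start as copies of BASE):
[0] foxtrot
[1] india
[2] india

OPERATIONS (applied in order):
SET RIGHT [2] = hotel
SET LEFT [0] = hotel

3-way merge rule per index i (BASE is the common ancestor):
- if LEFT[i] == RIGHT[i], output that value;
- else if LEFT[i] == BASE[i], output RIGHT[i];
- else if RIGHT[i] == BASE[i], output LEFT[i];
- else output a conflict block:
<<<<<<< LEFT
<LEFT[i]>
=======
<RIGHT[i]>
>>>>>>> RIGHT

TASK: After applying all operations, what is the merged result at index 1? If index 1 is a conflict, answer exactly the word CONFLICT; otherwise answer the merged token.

Final LEFT:  [hotel, india, india]
Final RIGHT: [foxtrot, india, hotel]
i=0: L=hotel, R=foxtrot=BASE -> take LEFT -> hotel
i=1: L=india R=india -> agree -> india
i=2: L=india=BASE, R=hotel -> take RIGHT -> hotel
Index 1 -> india

Answer: india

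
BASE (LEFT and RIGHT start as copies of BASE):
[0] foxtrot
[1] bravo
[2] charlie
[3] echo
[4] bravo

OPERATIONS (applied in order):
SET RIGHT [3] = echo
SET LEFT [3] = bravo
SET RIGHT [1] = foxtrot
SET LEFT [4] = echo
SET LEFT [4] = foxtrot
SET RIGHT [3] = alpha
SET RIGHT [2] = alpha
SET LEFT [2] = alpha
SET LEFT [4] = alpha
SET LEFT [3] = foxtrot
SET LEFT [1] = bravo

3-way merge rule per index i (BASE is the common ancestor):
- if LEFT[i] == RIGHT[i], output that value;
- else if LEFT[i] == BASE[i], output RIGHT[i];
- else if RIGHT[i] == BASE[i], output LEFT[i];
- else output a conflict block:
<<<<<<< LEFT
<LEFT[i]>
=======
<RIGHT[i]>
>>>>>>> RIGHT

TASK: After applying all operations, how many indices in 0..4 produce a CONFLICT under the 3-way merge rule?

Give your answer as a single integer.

Answer: 1

Derivation:
Final LEFT:  [foxtrot, bravo, alpha, foxtrot, alpha]
Final RIGHT: [foxtrot, foxtrot, alpha, alpha, bravo]
i=0: L=foxtrot R=foxtrot -> agree -> foxtrot
i=1: L=bravo=BASE, R=foxtrot -> take RIGHT -> foxtrot
i=2: L=alpha R=alpha -> agree -> alpha
i=3: BASE=echo L=foxtrot R=alpha all differ -> CONFLICT
i=4: L=alpha, R=bravo=BASE -> take LEFT -> alpha
Conflict count: 1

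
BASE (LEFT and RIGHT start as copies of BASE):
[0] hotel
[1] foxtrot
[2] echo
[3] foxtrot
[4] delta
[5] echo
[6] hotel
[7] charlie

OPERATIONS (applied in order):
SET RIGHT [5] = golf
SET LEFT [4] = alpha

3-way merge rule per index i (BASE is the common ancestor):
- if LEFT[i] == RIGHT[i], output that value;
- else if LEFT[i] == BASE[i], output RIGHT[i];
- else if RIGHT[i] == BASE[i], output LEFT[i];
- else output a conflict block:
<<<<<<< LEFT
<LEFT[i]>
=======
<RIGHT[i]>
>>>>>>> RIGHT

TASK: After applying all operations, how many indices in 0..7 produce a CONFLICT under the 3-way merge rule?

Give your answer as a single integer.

Final LEFT:  [hotel, foxtrot, echo, foxtrot, alpha, echo, hotel, charlie]
Final RIGHT: [hotel, foxtrot, echo, foxtrot, delta, golf, hotel, charlie]
i=0: L=hotel R=hotel -> agree -> hotel
i=1: L=foxtrot R=foxtrot -> agree -> foxtrot
i=2: L=echo R=echo -> agree -> echo
i=3: L=foxtrot R=foxtrot -> agree -> foxtrot
i=4: L=alpha, R=delta=BASE -> take LEFT -> alpha
i=5: L=echo=BASE, R=golf -> take RIGHT -> golf
i=6: L=hotel R=hotel -> agree -> hotel
i=7: L=charlie R=charlie -> agree -> charlie
Conflict count: 0

Answer: 0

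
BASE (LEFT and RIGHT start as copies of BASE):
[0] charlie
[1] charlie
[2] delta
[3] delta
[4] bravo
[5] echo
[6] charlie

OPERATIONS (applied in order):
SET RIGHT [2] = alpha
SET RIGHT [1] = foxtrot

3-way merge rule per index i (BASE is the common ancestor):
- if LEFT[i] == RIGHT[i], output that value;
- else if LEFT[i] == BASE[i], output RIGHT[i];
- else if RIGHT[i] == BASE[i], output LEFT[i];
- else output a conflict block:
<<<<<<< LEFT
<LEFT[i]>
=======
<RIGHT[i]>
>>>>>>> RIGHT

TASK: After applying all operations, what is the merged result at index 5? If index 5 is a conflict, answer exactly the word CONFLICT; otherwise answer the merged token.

Final LEFT:  [charlie, charlie, delta, delta, bravo, echo, charlie]
Final RIGHT: [charlie, foxtrot, alpha, delta, bravo, echo, charlie]
i=0: L=charlie R=charlie -> agree -> charlie
i=1: L=charlie=BASE, R=foxtrot -> take RIGHT -> foxtrot
i=2: L=delta=BASE, R=alpha -> take RIGHT -> alpha
i=3: L=delta R=delta -> agree -> delta
i=4: L=bravo R=bravo -> agree -> bravo
i=5: L=echo R=echo -> agree -> echo
i=6: L=charlie R=charlie -> agree -> charlie
Index 5 -> echo

Answer: echo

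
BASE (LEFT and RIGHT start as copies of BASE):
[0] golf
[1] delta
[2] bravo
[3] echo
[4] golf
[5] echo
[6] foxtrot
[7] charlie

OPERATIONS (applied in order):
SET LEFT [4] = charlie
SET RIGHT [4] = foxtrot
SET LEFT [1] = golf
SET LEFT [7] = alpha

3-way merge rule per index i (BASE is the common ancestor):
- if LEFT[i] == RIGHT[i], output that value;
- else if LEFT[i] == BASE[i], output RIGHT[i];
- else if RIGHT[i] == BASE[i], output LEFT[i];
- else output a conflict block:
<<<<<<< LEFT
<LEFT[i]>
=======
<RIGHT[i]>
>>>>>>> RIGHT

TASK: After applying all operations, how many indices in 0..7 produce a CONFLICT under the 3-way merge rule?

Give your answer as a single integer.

Answer: 1

Derivation:
Final LEFT:  [golf, golf, bravo, echo, charlie, echo, foxtrot, alpha]
Final RIGHT: [golf, delta, bravo, echo, foxtrot, echo, foxtrot, charlie]
i=0: L=golf R=golf -> agree -> golf
i=1: L=golf, R=delta=BASE -> take LEFT -> golf
i=2: L=bravo R=bravo -> agree -> bravo
i=3: L=echo R=echo -> agree -> echo
i=4: BASE=golf L=charlie R=foxtrot all differ -> CONFLICT
i=5: L=echo R=echo -> agree -> echo
i=6: L=foxtrot R=foxtrot -> agree -> foxtrot
i=7: L=alpha, R=charlie=BASE -> take LEFT -> alpha
Conflict count: 1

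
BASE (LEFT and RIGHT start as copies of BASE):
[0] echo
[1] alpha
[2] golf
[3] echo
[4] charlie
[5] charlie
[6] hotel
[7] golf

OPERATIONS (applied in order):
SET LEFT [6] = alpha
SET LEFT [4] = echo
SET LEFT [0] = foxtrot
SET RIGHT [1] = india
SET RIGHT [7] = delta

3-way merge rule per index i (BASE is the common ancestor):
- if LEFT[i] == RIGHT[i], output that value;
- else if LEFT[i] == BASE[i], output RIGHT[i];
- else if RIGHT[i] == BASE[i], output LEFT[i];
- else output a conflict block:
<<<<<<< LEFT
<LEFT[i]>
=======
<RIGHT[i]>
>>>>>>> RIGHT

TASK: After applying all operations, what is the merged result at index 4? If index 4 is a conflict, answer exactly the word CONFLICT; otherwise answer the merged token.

Final LEFT:  [foxtrot, alpha, golf, echo, echo, charlie, alpha, golf]
Final RIGHT: [echo, india, golf, echo, charlie, charlie, hotel, delta]
i=0: L=foxtrot, R=echo=BASE -> take LEFT -> foxtrot
i=1: L=alpha=BASE, R=india -> take RIGHT -> india
i=2: L=golf R=golf -> agree -> golf
i=3: L=echo R=echo -> agree -> echo
i=4: L=echo, R=charlie=BASE -> take LEFT -> echo
i=5: L=charlie R=charlie -> agree -> charlie
i=6: L=alpha, R=hotel=BASE -> take LEFT -> alpha
i=7: L=golf=BASE, R=delta -> take RIGHT -> delta
Index 4 -> echo

Answer: echo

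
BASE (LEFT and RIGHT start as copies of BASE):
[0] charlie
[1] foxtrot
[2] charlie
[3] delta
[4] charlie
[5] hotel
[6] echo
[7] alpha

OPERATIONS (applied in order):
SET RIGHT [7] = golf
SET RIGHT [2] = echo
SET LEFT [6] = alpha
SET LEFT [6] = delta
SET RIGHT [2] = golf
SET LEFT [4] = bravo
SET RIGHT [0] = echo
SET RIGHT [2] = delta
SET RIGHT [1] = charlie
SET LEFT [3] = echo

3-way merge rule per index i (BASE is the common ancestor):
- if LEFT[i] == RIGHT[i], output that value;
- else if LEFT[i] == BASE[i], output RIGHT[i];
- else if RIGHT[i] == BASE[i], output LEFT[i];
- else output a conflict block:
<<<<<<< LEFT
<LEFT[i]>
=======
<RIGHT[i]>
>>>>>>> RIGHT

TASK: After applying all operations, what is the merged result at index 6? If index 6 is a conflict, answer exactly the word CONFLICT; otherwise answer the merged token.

Final LEFT:  [charlie, foxtrot, charlie, echo, bravo, hotel, delta, alpha]
Final RIGHT: [echo, charlie, delta, delta, charlie, hotel, echo, golf]
i=0: L=charlie=BASE, R=echo -> take RIGHT -> echo
i=1: L=foxtrot=BASE, R=charlie -> take RIGHT -> charlie
i=2: L=charlie=BASE, R=delta -> take RIGHT -> delta
i=3: L=echo, R=delta=BASE -> take LEFT -> echo
i=4: L=bravo, R=charlie=BASE -> take LEFT -> bravo
i=5: L=hotel R=hotel -> agree -> hotel
i=6: L=delta, R=echo=BASE -> take LEFT -> delta
i=7: L=alpha=BASE, R=golf -> take RIGHT -> golf
Index 6 -> delta

Answer: delta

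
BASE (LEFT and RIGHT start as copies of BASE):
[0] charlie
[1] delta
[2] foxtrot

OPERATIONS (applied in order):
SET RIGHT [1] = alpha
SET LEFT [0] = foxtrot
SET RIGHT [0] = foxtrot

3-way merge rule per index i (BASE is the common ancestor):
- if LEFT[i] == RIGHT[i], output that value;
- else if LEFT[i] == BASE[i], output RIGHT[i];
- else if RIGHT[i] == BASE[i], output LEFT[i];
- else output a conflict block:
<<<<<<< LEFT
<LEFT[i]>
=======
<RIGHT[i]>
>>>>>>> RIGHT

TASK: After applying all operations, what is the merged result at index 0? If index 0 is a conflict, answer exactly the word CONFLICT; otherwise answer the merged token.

Final LEFT:  [foxtrot, delta, foxtrot]
Final RIGHT: [foxtrot, alpha, foxtrot]
i=0: L=foxtrot R=foxtrot -> agree -> foxtrot
i=1: L=delta=BASE, R=alpha -> take RIGHT -> alpha
i=2: L=foxtrot R=foxtrot -> agree -> foxtrot
Index 0 -> foxtrot

Answer: foxtrot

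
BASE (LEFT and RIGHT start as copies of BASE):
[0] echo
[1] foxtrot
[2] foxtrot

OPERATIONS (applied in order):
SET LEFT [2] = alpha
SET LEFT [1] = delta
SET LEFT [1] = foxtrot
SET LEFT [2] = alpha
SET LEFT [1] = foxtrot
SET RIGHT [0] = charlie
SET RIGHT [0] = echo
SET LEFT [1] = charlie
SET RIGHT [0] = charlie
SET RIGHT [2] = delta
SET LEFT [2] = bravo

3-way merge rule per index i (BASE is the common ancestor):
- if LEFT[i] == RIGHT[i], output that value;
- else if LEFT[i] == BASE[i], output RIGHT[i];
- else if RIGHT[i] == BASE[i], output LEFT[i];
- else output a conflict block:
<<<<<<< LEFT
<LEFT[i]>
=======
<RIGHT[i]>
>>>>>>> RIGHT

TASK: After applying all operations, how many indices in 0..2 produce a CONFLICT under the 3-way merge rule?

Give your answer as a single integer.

Final LEFT:  [echo, charlie, bravo]
Final RIGHT: [charlie, foxtrot, delta]
i=0: L=echo=BASE, R=charlie -> take RIGHT -> charlie
i=1: L=charlie, R=foxtrot=BASE -> take LEFT -> charlie
i=2: BASE=foxtrot L=bravo R=delta all differ -> CONFLICT
Conflict count: 1

Answer: 1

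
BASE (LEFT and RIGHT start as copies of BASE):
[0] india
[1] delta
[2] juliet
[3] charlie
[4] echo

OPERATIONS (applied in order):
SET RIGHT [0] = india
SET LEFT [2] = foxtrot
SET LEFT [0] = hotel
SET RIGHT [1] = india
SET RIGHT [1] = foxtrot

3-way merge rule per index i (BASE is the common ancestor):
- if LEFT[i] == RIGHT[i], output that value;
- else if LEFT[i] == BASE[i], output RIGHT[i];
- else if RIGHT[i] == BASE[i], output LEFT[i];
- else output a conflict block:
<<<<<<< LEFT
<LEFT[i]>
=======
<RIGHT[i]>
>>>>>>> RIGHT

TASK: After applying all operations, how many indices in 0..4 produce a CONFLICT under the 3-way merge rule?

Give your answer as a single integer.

Final LEFT:  [hotel, delta, foxtrot, charlie, echo]
Final RIGHT: [india, foxtrot, juliet, charlie, echo]
i=0: L=hotel, R=india=BASE -> take LEFT -> hotel
i=1: L=delta=BASE, R=foxtrot -> take RIGHT -> foxtrot
i=2: L=foxtrot, R=juliet=BASE -> take LEFT -> foxtrot
i=3: L=charlie R=charlie -> agree -> charlie
i=4: L=echo R=echo -> agree -> echo
Conflict count: 0

Answer: 0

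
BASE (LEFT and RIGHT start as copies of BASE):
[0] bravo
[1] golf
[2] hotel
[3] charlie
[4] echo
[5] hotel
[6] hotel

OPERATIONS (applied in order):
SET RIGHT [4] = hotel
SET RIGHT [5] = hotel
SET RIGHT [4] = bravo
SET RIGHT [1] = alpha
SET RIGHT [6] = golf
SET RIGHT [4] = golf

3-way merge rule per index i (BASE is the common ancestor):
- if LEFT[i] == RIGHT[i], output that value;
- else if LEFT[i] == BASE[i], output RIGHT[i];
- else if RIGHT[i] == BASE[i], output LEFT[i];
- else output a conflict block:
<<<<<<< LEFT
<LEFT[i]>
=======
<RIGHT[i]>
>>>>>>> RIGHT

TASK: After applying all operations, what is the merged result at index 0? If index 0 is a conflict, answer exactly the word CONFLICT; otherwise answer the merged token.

Final LEFT:  [bravo, golf, hotel, charlie, echo, hotel, hotel]
Final RIGHT: [bravo, alpha, hotel, charlie, golf, hotel, golf]
i=0: L=bravo R=bravo -> agree -> bravo
i=1: L=golf=BASE, R=alpha -> take RIGHT -> alpha
i=2: L=hotel R=hotel -> agree -> hotel
i=3: L=charlie R=charlie -> agree -> charlie
i=4: L=echo=BASE, R=golf -> take RIGHT -> golf
i=5: L=hotel R=hotel -> agree -> hotel
i=6: L=hotel=BASE, R=golf -> take RIGHT -> golf
Index 0 -> bravo

Answer: bravo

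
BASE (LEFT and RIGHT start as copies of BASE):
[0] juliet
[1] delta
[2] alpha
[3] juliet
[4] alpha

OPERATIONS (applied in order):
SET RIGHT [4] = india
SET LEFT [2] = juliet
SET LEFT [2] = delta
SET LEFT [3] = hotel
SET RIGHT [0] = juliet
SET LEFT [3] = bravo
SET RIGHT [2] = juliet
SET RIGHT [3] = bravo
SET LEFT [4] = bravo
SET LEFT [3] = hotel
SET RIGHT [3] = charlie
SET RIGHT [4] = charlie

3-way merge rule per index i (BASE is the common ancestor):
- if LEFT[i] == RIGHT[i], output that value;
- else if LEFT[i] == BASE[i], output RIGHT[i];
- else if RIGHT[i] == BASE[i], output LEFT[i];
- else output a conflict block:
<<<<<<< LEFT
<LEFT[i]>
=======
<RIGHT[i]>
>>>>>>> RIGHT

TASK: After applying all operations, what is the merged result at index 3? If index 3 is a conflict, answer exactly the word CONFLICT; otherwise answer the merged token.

Answer: CONFLICT

Derivation:
Final LEFT:  [juliet, delta, delta, hotel, bravo]
Final RIGHT: [juliet, delta, juliet, charlie, charlie]
i=0: L=juliet R=juliet -> agree -> juliet
i=1: L=delta R=delta -> agree -> delta
i=2: BASE=alpha L=delta R=juliet all differ -> CONFLICT
i=3: BASE=juliet L=hotel R=charlie all differ -> CONFLICT
i=4: BASE=alpha L=bravo R=charlie all differ -> CONFLICT
Index 3 -> CONFLICT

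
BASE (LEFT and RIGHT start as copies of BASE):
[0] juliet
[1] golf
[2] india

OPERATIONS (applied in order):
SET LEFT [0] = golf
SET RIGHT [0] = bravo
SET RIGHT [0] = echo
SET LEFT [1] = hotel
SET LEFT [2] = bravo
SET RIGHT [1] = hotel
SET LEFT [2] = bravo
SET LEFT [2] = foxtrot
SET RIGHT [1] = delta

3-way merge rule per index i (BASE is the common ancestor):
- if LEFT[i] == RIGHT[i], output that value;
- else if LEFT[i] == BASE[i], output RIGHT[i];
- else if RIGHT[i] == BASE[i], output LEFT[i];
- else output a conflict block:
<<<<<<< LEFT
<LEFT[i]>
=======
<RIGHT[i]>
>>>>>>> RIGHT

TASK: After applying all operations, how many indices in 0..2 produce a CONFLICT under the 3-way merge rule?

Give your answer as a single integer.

Answer: 2

Derivation:
Final LEFT:  [golf, hotel, foxtrot]
Final RIGHT: [echo, delta, india]
i=0: BASE=juliet L=golf R=echo all differ -> CONFLICT
i=1: BASE=golf L=hotel R=delta all differ -> CONFLICT
i=2: L=foxtrot, R=india=BASE -> take LEFT -> foxtrot
Conflict count: 2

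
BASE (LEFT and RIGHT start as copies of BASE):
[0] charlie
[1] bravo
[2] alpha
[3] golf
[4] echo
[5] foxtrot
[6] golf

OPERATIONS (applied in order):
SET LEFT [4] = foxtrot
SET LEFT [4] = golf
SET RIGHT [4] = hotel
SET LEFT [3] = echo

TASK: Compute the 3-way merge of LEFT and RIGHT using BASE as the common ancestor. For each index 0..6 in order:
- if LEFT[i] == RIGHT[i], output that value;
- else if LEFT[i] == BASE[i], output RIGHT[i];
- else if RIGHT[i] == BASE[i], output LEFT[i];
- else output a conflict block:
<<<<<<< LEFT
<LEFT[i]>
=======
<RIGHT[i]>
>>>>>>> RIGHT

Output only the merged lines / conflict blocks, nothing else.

Answer: charlie
bravo
alpha
echo
<<<<<<< LEFT
golf
=======
hotel
>>>>>>> RIGHT
foxtrot
golf

Derivation:
Final LEFT:  [charlie, bravo, alpha, echo, golf, foxtrot, golf]
Final RIGHT: [charlie, bravo, alpha, golf, hotel, foxtrot, golf]
i=0: L=charlie R=charlie -> agree -> charlie
i=1: L=bravo R=bravo -> agree -> bravo
i=2: L=alpha R=alpha -> agree -> alpha
i=3: L=echo, R=golf=BASE -> take LEFT -> echo
i=4: BASE=echo L=golf R=hotel all differ -> CONFLICT
i=5: L=foxtrot R=foxtrot -> agree -> foxtrot
i=6: L=golf R=golf -> agree -> golf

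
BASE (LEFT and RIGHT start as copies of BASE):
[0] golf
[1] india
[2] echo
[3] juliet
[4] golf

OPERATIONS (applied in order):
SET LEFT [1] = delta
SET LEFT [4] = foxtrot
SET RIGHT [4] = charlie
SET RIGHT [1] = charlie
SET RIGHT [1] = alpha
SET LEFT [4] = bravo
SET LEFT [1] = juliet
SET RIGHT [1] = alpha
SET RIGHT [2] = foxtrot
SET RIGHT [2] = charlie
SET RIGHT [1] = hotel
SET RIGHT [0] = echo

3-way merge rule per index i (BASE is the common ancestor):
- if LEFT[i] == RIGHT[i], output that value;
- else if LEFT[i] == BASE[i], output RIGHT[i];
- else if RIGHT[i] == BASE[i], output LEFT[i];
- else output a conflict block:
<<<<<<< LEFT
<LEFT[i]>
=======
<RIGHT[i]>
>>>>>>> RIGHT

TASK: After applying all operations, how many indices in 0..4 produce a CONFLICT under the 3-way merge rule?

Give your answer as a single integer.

Answer: 2

Derivation:
Final LEFT:  [golf, juliet, echo, juliet, bravo]
Final RIGHT: [echo, hotel, charlie, juliet, charlie]
i=0: L=golf=BASE, R=echo -> take RIGHT -> echo
i=1: BASE=india L=juliet R=hotel all differ -> CONFLICT
i=2: L=echo=BASE, R=charlie -> take RIGHT -> charlie
i=3: L=juliet R=juliet -> agree -> juliet
i=4: BASE=golf L=bravo R=charlie all differ -> CONFLICT
Conflict count: 2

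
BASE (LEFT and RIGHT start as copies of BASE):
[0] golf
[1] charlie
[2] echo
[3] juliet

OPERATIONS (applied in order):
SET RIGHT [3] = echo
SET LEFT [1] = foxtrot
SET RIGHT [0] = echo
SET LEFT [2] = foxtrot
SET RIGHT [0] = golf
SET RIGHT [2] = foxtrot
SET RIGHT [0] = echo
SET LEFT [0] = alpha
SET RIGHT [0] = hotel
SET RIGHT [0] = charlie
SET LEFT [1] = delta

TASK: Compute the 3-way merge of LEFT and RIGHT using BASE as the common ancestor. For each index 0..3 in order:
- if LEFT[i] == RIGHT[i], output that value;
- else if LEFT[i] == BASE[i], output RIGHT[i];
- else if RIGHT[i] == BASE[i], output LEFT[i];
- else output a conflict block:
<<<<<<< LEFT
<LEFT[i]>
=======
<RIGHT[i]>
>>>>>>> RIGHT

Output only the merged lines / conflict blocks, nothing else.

Final LEFT:  [alpha, delta, foxtrot, juliet]
Final RIGHT: [charlie, charlie, foxtrot, echo]
i=0: BASE=golf L=alpha R=charlie all differ -> CONFLICT
i=1: L=delta, R=charlie=BASE -> take LEFT -> delta
i=2: L=foxtrot R=foxtrot -> agree -> foxtrot
i=3: L=juliet=BASE, R=echo -> take RIGHT -> echo

Answer: <<<<<<< LEFT
alpha
=======
charlie
>>>>>>> RIGHT
delta
foxtrot
echo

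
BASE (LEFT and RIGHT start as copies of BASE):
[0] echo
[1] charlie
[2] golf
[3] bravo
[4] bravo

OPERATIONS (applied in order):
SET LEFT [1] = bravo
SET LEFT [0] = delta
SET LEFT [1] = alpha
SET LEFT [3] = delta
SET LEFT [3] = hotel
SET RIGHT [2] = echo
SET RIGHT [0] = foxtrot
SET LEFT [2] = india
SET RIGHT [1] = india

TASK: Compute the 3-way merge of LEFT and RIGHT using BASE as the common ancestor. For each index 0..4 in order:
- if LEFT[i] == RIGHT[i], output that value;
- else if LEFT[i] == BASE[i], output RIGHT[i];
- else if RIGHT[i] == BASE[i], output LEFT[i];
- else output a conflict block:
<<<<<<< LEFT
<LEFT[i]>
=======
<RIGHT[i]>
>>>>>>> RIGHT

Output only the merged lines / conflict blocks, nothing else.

Answer: <<<<<<< LEFT
delta
=======
foxtrot
>>>>>>> RIGHT
<<<<<<< LEFT
alpha
=======
india
>>>>>>> RIGHT
<<<<<<< LEFT
india
=======
echo
>>>>>>> RIGHT
hotel
bravo

Derivation:
Final LEFT:  [delta, alpha, india, hotel, bravo]
Final RIGHT: [foxtrot, india, echo, bravo, bravo]
i=0: BASE=echo L=delta R=foxtrot all differ -> CONFLICT
i=1: BASE=charlie L=alpha R=india all differ -> CONFLICT
i=2: BASE=golf L=india R=echo all differ -> CONFLICT
i=3: L=hotel, R=bravo=BASE -> take LEFT -> hotel
i=4: L=bravo R=bravo -> agree -> bravo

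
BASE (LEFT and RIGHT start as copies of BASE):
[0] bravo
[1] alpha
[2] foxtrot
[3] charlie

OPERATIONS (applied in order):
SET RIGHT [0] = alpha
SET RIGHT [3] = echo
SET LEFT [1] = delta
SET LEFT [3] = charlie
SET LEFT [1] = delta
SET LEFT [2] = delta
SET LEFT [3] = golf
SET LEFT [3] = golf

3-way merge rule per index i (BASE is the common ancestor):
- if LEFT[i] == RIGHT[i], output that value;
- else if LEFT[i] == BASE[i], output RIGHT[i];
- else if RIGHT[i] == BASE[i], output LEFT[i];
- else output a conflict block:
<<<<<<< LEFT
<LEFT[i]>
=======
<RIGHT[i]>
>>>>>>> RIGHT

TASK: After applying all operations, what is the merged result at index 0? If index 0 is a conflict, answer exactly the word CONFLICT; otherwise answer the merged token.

Answer: alpha

Derivation:
Final LEFT:  [bravo, delta, delta, golf]
Final RIGHT: [alpha, alpha, foxtrot, echo]
i=0: L=bravo=BASE, R=alpha -> take RIGHT -> alpha
i=1: L=delta, R=alpha=BASE -> take LEFT -> delta
i=2: L=delta, R=foxtrot=BASE -> take LEFT -> delta
i=3: BASE=charlie L=golf R=echo all differ -> CONFLICT
Index 0 -> alpha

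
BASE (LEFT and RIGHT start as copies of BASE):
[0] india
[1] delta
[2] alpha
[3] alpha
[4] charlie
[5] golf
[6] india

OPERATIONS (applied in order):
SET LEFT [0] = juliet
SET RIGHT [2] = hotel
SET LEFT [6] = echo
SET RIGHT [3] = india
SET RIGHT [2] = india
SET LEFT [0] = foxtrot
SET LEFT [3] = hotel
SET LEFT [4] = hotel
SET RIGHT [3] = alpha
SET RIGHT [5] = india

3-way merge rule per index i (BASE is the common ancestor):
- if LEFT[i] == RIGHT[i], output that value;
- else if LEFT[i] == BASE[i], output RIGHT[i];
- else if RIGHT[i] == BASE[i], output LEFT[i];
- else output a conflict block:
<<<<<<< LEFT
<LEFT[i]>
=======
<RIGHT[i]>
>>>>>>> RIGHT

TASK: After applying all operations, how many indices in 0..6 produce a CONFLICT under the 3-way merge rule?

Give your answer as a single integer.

Final LEFT:  [foxtrot, delta, alpha, hotel, hotel, golf, echo]
Final RIGHT: [india, delta, india, alpha, charlie, india, india]
i=0: L=foxtrot, R=india=BASE -> take LEFT -> foxtrot
i=1: L=delta R=delta -> agree -> delta
i=2: L=alpha=BASE, R=india -> take RIGHT -> india
i=3: L=hotel, R=alpha=BASE -> take LEFT -> hotel
i=4: L=hotel, R=charlie=BASE -> take LEFT -> hotel
i=5: L=golf=BASE, R=india -> take RIGHT -> india
i=6: L=echo, R=india=BASE -> take LEFT -> echo
Conflict count: 0

Answer: 0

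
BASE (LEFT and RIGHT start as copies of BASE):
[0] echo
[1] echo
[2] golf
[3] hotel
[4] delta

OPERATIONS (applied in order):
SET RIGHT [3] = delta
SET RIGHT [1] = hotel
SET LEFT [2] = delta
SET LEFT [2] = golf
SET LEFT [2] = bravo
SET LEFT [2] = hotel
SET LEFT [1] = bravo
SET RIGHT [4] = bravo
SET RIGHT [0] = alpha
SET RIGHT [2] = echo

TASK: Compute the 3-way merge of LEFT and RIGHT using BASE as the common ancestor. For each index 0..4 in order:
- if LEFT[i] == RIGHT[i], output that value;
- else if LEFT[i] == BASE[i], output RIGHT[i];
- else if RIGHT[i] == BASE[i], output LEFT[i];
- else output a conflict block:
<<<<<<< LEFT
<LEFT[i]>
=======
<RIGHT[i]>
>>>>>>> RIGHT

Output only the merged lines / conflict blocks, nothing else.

Answer: alpha
<<<<<<< LEFT
bravo
=======
hotel
>>>>>>> RIGHT
<<<<<<< LEFT
hotel
=======
echo
>>>>>>> RIGHT
delta
bravo

Derivation:
Final LEFT:  [echo, bravo, hotel, hotel, delta]
Final RIGHT: [alpha, hotel, echo, delta, bravo]
i=0: L=echo=BASE, R=alpha -> take RIGHT -> alpha
i=1: BASE=echo L=bravo R=hotel all differ -> CONFLICT
i=2: BASE=golf L=hotel R=echo all differ -> CONFLICT
i=3: L=hotel=BASE, R=delta -> take RIGHT -> delta
i=4: L=delta=BASE, R=bravo -> take RIGHT -> bravo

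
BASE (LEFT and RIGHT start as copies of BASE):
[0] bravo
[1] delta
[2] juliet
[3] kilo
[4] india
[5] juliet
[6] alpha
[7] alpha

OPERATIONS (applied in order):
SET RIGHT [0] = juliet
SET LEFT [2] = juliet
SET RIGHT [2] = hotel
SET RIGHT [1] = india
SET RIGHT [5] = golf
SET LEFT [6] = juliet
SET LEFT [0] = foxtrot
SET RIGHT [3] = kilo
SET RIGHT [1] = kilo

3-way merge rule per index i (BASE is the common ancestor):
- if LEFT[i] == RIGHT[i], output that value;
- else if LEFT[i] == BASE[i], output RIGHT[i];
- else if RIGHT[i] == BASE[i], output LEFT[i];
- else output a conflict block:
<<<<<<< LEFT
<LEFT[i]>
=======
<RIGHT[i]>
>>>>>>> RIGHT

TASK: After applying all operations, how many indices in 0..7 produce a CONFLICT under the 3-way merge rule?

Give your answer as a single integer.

Answer: 1

Derivation:
Final LEFT:  [foxtrot, delta, juliet, kilo, india, juliet, juliet, alpha]
Final RIGHT: [juliet, kilo, hotel, kilo, india, golf, alpha, alpha]
i=0: BASE=bravo L=foxtrot R=juliet all differ -> CONFLICT
i=1: L=delta=BASE, R=kilo -> take RIGHT -> kilo
i=2: L=juliet=BASE, R=hotel -> take RIGHT -> hotel
i=3: L=kilo R=kilo -> agree -> kilo
i=4: L=india R=india -> agree -> india
i=5: L=juliet=BASE, R=golf -> take RIGHT -> golf
i=6: L=juliet, R=alpha=BASE -> take LEFT -> juliet
i=7: L=alpha R=alpha -> agree -> alpha
Conflict count: 1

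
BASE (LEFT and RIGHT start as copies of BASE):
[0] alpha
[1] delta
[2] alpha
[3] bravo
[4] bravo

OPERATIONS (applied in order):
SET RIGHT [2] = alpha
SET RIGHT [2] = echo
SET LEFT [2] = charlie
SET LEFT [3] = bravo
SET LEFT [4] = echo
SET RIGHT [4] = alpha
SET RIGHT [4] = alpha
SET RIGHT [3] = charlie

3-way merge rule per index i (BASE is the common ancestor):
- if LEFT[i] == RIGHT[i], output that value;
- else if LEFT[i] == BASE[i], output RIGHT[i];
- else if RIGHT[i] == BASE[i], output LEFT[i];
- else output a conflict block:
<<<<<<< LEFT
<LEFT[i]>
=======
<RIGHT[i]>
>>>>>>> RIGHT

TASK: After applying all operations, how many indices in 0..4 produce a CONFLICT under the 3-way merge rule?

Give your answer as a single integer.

Final LEFT:  [alpha, delta, charlie, bravo, echo]
Final RIGHT: [alpha, delta, echo, charlie, alpha]
i=0: L=alpha R=alpha -> agree -> alpha
i=1: L=delta R=delta -> agree -> delta
i=2: BASE=alpha L=charlie R=echo all differ -> CONFLICT
i=3: L=bravo=BASE, R=charlie -> take RIGHT -> charlie
i=4: BASE=bravo L=echo R=alpha all differ -> CONFLICT
Conflict count: 2

Answer: 2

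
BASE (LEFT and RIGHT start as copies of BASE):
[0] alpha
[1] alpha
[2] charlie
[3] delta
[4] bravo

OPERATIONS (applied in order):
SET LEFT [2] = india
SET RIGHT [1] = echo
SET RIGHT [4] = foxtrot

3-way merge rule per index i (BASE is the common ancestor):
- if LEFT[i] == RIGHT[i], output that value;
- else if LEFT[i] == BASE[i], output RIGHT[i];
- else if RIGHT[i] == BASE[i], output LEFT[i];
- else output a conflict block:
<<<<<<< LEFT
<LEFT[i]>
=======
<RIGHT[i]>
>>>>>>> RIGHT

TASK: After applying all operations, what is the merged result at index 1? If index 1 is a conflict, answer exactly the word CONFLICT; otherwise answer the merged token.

Answer: echo

Derivation:
Final LEFT:  [alpha, alpha, india, delta, bravo]
Final RIGHT: [alpha, echo, charlie, delta, foxtrot]
i=0: L=alpha R=alpha -> agree -> alpha
i=1: L=alpha=BASE, R=echo -> take RIGHT -> echo
i=2: L=india, R=charlie=BASE -> take LEFT -> india
i=3: L=delta R=delta -> agree -> delta
i=4: L=bravo=BASE, R=foxtrot -> take RIGHT -> foxtrot
Index 1 -> echo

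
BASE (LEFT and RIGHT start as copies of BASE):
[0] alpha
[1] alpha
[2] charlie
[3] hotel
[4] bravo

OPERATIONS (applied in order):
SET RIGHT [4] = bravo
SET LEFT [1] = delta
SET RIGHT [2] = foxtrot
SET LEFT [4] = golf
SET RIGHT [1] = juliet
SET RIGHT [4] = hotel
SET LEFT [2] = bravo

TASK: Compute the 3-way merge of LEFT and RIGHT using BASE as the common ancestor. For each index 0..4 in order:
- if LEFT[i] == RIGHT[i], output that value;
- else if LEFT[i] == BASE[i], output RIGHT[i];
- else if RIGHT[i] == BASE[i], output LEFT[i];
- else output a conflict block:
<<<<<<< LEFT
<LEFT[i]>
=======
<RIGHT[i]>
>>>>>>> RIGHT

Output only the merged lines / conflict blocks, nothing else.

Answer: alpha
<<<<<<< LEFT
delta
=======
juliet
>>>>>>> RIGHT
<<<<<<< LEFT
bravo
=======
foxtrot
>>>>>>> RIGHT
hotel
<<<<<<< LEFT
golf
=======
hotel
>>>>>>> RIGHT

Derivation:
Final LEFT:  [alpha, delta, bravo, hotel, golf]
Final RIGHT: [alpha, juliet, foxtrot, hotel, hotel]
i=0: L=alpha R=alpha -> agree -> alpha
i=1: BASE=alpha L=delta R=juliet all differ -> CONFLICT
i=2: BASE=charlie L=bravo R=foxtrot all differ -> CONFLICT
i=3: L=hotel R=hotel -> agree -> hotel
i=4: BASE=bravo L=golf R=hotel all differ -> CONFLICT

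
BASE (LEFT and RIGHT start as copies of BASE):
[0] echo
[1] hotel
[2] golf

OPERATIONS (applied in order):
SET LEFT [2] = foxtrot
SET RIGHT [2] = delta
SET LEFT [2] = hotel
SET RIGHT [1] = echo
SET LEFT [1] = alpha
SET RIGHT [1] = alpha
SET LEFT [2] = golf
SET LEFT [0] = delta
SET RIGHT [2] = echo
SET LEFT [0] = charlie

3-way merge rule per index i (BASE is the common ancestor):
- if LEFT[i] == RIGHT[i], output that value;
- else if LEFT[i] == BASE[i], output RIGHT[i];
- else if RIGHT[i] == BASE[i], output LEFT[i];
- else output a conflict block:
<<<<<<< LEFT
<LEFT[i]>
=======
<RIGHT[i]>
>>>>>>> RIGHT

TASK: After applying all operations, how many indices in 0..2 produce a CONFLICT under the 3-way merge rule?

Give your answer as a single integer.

Final LEFT:  [charlie, alpha, golf]
Final RIGHT: [echo, alpha, echo]
i=0: L=charlie, R=echo=BASE -> take LEFT -> charlie
i=1: L=alpha R=alpha -> agree -> alpha
i=2: L=golf=BASE, R=echo -> take RIGHT -> echo
Conflict count: 0

Answer: 0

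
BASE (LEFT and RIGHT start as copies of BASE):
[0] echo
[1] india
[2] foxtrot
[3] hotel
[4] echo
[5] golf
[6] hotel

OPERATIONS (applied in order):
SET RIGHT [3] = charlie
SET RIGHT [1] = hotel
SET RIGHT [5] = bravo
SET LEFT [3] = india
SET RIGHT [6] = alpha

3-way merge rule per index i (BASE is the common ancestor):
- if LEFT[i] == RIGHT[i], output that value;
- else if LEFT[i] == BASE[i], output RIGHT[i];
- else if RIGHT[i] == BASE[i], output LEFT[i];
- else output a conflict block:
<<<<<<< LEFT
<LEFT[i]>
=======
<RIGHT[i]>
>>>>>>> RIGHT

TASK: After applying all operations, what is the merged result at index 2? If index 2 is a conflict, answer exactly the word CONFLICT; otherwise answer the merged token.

Answer: foxtrot

Derivation:
Final LEFT:  [echo, india, foxtrot, india, echo, golf, hotel]
Final RIGHT: [echo, hotel, foxtrot, charlie, echo, bravo, alpha]
i=0: L=echo R=echo -> agree -> echo
i=1: L=india=BASE, R=hotel -> take RIGHT -> hotel
i=2: L=foxtrot R=foxtrot -> agree -> foxtrot
i=3: BASE=hotel L=india R=charlie all differ -> CONFLICT
i=4: L=echo R=echo -> agree -> echo
i=5: L=golf=BASE, R=bravo -> take RIGHT -> bravo
i=6: L=hotel=BASE, R=alpha -> take RIGHT -> alpha
Index 2 -> foxtrot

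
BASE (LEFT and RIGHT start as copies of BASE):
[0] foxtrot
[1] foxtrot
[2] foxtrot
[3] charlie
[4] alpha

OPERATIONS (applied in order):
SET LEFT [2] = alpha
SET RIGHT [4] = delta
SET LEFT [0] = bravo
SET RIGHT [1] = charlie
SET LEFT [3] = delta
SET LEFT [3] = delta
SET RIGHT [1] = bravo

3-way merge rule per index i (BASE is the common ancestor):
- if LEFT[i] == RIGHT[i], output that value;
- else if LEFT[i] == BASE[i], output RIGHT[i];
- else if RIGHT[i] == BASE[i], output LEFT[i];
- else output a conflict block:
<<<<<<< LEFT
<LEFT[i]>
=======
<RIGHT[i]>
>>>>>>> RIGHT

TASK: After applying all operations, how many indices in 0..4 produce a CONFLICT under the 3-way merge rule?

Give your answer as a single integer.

Answer: 0

Derivation:
Final LEFT:  [bravo, foxtrot, alpha, delta, alpha]
Final RIGHT: [foxtrot, bravo, foxtrot, charlie, delta]
i=0: L=bravo, R=foxtrot=BASE -> take LEFT -> bravo
i=1: L=foxtrot=BASE, R=bravo -> take RIGHT -> bravo
i=2: L=alpha, R=foxtrot=BASE -> take LEFT -> alpha
i=3: L=delta, R=charlie=BASE -> take LEFT -> delta
i=4: L=alpha=BASE, R=delta -> take RIGHT -> delta
Conflict count: 0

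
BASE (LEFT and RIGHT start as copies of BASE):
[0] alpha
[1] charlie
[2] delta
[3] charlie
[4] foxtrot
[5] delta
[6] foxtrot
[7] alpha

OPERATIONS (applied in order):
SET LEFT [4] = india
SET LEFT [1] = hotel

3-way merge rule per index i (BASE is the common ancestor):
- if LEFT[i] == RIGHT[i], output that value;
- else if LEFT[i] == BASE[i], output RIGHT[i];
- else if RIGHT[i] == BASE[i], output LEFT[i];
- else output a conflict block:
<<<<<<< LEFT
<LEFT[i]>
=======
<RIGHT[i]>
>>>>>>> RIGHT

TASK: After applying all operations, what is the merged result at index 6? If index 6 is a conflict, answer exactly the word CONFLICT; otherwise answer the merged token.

Final LEFT:  [alpha, hotel, delta, charlie, india, delta, foxtrot, alpha]
Final RIGHT: [alpha, charlie, delta, charlie, foxtrot, delta, foxtrot, alpha]
i=0: L=alpha R=alpha -> agree -> alpha
i=1: L=hotel, R=charlie=BASE -> take LEFT -> hotel
i=2: L=delta R=delta -> agree -> delta
i=3: L=charlie R=charlie -> agree -> charlie
i=4: L=india, R=foxtrot=BASE -> take LEFT -> india
i=5: L=delta R=delta -> agree -> delta
i=6: L=foxtrot R=foxtrot -> agree -> foxtrot
i=7: L=alpha R=alpha -> agree -> alpha
Index 6 -> foxtrot

Answer: foxtrot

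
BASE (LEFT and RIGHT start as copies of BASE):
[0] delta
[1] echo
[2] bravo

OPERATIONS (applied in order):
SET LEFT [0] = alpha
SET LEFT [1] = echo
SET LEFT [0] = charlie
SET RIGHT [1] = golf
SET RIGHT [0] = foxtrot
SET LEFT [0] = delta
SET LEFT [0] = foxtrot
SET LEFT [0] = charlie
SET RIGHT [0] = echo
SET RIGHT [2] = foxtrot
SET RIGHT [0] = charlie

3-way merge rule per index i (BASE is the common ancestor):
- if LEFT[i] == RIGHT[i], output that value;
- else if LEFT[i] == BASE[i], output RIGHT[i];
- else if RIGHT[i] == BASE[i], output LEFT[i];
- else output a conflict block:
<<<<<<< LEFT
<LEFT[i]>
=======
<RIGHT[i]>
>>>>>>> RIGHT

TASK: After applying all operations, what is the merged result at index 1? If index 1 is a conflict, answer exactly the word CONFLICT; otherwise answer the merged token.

Answer: golf

Derivation:
Final LEFT:  [charlie, echo, bravo]
Final RIGHT: [charlie, golf, foxtrot]
i=0: L=charlie R=charlie -> agree -> charlie
i=1: L=echo=BASE, R=golf -> take RIGHT -> golf
i=2: L=bravo=BASE, R=foxtrot -> take RIGHT -> foxtrot
Index 1 -> golf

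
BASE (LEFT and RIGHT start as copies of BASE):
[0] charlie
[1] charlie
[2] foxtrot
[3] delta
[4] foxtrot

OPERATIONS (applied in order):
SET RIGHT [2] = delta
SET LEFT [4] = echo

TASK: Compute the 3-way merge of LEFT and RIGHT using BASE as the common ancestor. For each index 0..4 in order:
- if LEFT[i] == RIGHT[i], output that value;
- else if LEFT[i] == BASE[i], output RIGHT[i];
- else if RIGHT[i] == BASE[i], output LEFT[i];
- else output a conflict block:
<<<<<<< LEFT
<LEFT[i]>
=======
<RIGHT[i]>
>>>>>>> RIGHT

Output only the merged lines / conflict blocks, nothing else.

Final LEFT:  [charlie, charlie, foxtrot, delta, echo]
Final RIGHT: [charlie, charlie, delta, delta, foxtrot]
i=0: L=charlie R=charlie -> agree -> charlie
i=1: L=charlie R=charlie -> agree -> charlie
i=2: L=foxtrot=BASE, R=delta -> take RIGHT -> delta
i=3: L=delta R=delta -> agree -> delta
i=4: L=echo, R=foxtrot=BASE -> take LEFT -> echo

Answer: charlie
charlie
delta
delta
echo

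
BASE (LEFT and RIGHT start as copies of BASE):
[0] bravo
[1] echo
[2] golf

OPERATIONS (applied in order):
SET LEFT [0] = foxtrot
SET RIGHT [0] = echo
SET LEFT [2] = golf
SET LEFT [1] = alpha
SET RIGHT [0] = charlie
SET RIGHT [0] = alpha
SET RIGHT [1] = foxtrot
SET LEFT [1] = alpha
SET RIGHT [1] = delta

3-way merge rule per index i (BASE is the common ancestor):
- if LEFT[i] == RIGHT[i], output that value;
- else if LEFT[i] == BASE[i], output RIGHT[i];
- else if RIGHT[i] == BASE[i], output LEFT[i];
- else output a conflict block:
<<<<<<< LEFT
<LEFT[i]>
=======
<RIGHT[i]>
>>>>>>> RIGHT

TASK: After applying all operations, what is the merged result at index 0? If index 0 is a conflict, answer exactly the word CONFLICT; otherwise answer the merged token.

Answer: CONFLICT

Derivation:
Final LEFT:  [foxtrot, alpha, golf]
Final RIGHT: [alpha, delta, golf]
i=0: BASE=bravo L=foxtrot R=alpha all differ -> CONFLICT
i=1: BASE=echo L=alpha R=delta all differ -> CONFLICT
i=2: L=golf R=golf -> agree -> golf
Index 0 -> CONFLICT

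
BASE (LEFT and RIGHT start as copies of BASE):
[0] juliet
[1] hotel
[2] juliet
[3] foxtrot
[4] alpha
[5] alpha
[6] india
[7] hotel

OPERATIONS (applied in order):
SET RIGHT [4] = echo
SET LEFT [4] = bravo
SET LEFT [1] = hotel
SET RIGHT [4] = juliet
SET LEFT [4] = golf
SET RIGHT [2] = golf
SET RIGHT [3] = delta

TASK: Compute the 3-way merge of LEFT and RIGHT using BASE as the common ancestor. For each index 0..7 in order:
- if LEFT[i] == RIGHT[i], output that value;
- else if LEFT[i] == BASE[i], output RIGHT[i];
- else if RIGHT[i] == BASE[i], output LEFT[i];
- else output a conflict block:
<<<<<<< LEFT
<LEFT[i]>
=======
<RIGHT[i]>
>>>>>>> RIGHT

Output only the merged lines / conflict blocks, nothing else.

Final LEFT:  [juliet, hotel, juliet, foxtrot, golf, alpha, india, hotel]
Final RIGHT: [juliet, hotel, golf, delta, juliet, alpha, india, hotel]
i=0: L=juliet R=juliet -> agree -> juliet
i=1: L=hotel R=hotel -> agree -> hotel
i=2: L=juliet=BASE, R=golf -> take RIGHT -> golf
i=3: L=foxtrot=BASE, R=delta -> take RIGHT -> delta
i=4: BASE=alpha L=golf R=juliet all differ -> CONFLICT
i=5: L=alpha R=alpha -> agree -> alpha
i=6: L=india R=india -> agree -> india
i=7: L=hotel R=hotel -> agree -> hotel

Answer: juliet
hotel
golf
delta
<<<<<<< LEFT
golf
=======
juliet
>>>>>>> RIGHT
alpha
india
hotel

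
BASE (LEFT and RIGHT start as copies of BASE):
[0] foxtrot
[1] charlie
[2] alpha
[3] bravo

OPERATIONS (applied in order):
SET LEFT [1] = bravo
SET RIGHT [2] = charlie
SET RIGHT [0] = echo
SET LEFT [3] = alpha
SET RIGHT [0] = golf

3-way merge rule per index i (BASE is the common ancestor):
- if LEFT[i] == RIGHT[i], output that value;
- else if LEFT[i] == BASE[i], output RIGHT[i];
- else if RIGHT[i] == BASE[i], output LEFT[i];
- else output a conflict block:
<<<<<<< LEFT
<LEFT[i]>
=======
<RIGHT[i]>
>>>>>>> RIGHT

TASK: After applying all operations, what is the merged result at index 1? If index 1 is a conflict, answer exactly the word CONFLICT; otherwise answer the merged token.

Answer: bravo

Derivation:
Final LEFT:  [foxtrot, bravo, alpha, alpha]
Final RIGHT: [golf, charlie, charlie, bravo]
i=0: L=foxtrot=BASE, R=golf -> take RIGHT -> golf
i=1: L=bravo, R=charlie=BASE -> take LEFT -> bravo
i=2: L=alpha=BASE, R=charlie -> take RIGHT -> charlie
i=3: L=alpha, R=bravo=BASE -> take LEFT -> alpha
Index 1 -> bravo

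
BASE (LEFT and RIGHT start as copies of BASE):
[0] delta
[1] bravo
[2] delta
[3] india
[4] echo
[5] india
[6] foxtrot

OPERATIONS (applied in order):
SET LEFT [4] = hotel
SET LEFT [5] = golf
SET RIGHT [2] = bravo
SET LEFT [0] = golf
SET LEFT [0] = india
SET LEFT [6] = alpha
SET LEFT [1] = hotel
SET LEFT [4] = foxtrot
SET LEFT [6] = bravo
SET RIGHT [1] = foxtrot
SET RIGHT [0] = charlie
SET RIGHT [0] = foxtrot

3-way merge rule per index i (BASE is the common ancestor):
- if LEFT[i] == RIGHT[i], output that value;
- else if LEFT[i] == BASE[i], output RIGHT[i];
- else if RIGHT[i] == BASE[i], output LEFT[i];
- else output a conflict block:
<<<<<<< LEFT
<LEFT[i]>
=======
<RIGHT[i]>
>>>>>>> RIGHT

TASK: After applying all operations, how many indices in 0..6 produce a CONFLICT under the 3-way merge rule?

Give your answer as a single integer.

Final LEFT:  [india, hotel, delta, india, foxtrot, golf, bravo]
Final RIGHT: [foxtrot, foxtrot, bravo, india, echo, india, foxtrot]
i=0: BASE=delta L=india R=foxtrot all differ -> CONFLICT
i=1: BASE=bravo L=hotel R=foxtrot all differ -> CONFLICT
i=2: L=delta=BASE, R=bravo -> take RIGHT -> bravo
i=3: L=india R=india -> agree -> india
i=4: L=foxtrot, R=echo=BASE -> take LEFT -> foxtrot
i=5: L=golf, R=india=BASE -> take LEFT -> golf
i=6: L=bravo, R=foxtrot=BASE -> take LEFT -> bravo
Conflict count: 2

Answer: 2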